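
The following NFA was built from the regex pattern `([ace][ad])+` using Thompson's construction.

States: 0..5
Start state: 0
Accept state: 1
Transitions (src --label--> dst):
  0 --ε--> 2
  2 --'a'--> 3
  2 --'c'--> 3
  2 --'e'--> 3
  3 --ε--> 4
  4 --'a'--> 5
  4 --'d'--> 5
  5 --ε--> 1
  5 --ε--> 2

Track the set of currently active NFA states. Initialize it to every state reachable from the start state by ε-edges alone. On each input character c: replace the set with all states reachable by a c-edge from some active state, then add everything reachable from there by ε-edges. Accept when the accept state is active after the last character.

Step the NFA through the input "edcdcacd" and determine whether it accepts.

S₀ = ε-closure({0}) = {0,2}
'e' @ 1: {3,4}
'd' @ 2: {1,2,5}  ✓accept
'c' @ 3: {3,4}
'd' @ 4: {1,2,5}  ✓accept
'c' @ 5: {3,4}
'a' @ 6: {1,2,5}  ✓accept
'c' @ 7: {3,4}
'd' @ 8: {1,2,5}  ✓accept
after full input: {1,2,5}  (accept=1 in)

Answer: ACCEPT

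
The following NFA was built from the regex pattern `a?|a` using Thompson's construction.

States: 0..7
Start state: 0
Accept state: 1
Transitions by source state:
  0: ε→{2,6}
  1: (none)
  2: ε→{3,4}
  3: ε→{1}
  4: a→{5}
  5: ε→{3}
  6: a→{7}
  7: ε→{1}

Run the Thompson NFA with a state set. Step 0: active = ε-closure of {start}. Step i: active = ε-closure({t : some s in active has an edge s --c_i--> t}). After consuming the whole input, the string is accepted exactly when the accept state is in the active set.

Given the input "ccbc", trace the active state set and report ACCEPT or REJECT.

S₀ = ε-closure({0}) = {0,1,2,3,4,6}
'c' @ 1: {}  — state set empty
rest 'cbc' ignored (set empty)
end set {} — state 1 not in

Answer: REJECT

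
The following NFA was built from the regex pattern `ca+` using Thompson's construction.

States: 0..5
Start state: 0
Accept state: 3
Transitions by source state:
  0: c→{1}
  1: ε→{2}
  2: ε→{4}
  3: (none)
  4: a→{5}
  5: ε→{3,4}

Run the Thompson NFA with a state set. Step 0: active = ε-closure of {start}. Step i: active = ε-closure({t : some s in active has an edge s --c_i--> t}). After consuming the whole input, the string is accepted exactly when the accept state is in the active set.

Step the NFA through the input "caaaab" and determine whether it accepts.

start: ε-closure({0}) = {0}
'c' @ 1: {1,2,4}
'a' @ 2: {3,4,5}  [accepting]
'a' @ 3: {3,4,5}  [accepting]
'a' @ 4: {3,4,5}  [accepting]
'a' @ 5: {3,4,5}  [accepting]
'b' @ 6: {}  — no active states
after full input: {}  (accept=3 not in)

Answer: REJECT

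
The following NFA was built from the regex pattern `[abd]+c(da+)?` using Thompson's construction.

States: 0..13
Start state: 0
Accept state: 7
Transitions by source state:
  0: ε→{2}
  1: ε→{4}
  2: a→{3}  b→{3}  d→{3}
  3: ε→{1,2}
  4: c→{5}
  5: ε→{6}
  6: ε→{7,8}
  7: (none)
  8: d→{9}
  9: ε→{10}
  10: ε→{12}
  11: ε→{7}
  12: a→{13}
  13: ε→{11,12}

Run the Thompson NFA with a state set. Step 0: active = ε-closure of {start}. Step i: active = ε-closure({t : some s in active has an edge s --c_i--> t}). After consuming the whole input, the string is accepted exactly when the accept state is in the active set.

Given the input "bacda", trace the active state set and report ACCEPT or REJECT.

Answer: ACCEPT

Derivation:
initial (ε-close {0}): {0,2}
'b' @ 1: {1,2,3,4}
'a' @ 2: {1,2,3,4}
'c' @ 3: {5,6,7,8}  [accepting]
'd' @ 4: {9,10,12}
'a' @ 5: {7,11,12,13}  [accepting]
end set {7,11,12,13} — state 7 in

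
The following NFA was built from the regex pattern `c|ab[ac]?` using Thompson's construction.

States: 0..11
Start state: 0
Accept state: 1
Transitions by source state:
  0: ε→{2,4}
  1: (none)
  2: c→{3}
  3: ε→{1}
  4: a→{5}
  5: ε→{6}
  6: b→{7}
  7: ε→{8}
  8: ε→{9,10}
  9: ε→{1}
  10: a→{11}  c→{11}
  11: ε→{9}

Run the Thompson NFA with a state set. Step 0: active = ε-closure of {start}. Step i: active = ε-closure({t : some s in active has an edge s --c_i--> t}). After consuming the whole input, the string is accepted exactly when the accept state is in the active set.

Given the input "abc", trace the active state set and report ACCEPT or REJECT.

start: ε-closure({0}) = {0,2,4}
'a' @ 1: {5,6}
'b' @ 2: {1,7,8,9,10}  ✓accept
'c' @ 3: {1,9,11}  ✓accept
end set {1,9,11} — state 1 in

Answer: ACCEPT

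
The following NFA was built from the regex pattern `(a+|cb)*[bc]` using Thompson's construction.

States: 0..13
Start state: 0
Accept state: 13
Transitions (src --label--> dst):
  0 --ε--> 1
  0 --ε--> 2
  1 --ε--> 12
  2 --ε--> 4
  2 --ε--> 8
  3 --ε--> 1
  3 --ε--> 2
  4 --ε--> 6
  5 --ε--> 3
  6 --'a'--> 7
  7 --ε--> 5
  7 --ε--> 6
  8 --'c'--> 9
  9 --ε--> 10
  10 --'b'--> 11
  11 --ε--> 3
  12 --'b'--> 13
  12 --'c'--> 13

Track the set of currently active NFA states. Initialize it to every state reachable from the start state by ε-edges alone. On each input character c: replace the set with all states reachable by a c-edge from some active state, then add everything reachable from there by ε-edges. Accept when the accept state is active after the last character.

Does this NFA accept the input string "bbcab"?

Answer: REJECT

Derivation:
start: ε-closure({0}) = {0,1,2,4,6,8,12}
'b' @ 1: {13}  [accepting]
'b' @ 2: {}  — state set empty
rest 'cab' ignored (set empty)
final: {}; accept 13 not in set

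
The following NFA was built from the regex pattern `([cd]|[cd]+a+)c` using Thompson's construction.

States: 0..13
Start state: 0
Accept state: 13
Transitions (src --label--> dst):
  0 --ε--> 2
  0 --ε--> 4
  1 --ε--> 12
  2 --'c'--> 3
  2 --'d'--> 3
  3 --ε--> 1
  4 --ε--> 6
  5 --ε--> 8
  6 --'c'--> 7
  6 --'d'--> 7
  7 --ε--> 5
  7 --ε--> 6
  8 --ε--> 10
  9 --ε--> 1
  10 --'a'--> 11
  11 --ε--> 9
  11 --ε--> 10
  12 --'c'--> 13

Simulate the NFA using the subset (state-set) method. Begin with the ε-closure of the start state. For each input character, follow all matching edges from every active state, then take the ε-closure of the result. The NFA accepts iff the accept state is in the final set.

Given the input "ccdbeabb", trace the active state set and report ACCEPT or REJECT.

start: ε-closure({0}) = {0,2,4,6}
'c' @ 1: {1,3,5,6,7,8,10,12}
'c' @ 2: {5,6,7,8,10,13}  ✓accept
'd' @ 3: {5,6,7,8,10}
'b' @ 4: {}  — state set empty
rest 'eabb' ignored (set empty)
after full input: {}  (accept=13 not in)

Answer: REJECT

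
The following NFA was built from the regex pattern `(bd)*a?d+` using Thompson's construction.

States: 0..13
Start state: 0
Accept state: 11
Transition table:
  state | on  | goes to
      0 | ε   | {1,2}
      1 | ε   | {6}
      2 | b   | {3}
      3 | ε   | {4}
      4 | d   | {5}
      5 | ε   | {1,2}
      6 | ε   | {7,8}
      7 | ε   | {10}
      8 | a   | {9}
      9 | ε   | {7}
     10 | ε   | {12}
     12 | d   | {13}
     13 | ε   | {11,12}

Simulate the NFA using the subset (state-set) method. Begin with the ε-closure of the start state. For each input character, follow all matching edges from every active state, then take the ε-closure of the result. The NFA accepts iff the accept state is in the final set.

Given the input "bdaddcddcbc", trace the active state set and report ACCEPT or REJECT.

Answer: REJECT

Derivation:
S₀ = ε-closure({0}) = {0,1,2,6,7,8,10,12}
'b' @ 1: {3,4}
'd' @ 2: {1,2,5,6,7,8,10,12}
'a' @ 3: {7,9,10,12}
'd' @ 4: {11,12,13}  (accept∈set)
'd' @ 5: {11,12,13}  (accept∈set)
'c' @ 6: {}  — state set empty
rest 'ddcbc' ignored (set empty)
after full input: {}  (accept=11 not in)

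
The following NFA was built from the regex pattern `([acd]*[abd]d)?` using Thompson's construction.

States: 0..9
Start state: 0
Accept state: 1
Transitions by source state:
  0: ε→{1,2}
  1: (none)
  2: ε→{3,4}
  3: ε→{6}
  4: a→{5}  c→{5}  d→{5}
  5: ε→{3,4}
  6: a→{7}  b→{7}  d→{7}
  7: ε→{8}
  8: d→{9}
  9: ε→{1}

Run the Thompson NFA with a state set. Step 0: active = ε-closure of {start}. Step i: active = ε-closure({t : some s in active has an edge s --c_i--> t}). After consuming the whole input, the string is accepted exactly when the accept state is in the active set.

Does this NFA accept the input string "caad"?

Answer: ACCEPT

Derivation:
S₀ = ε-closure({0}) = {0,1,2,3,4,6}
'c' @ 1: {3,4,5,6}
'a' @ 2: {3,4,5,6,7,8}
'a' @ 3: {3,4,5,6,7,8}
'd' @ 4: {1,3,4,5,6,7,8,9}  [accepting]
final: {1,3,4,5,6,7,8,9}; accept 1 in set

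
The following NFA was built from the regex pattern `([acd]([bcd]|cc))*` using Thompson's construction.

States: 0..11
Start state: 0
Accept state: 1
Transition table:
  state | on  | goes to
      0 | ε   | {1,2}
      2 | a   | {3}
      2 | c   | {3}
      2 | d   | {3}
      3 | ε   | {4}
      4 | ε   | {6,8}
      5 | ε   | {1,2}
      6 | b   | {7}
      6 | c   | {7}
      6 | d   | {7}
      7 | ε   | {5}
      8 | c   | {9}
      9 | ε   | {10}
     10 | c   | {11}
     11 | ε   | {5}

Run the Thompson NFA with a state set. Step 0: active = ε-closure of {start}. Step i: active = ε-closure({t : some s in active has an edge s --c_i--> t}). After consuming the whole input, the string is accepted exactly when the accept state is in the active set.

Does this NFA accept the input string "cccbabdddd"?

Answer: ACCEPT

Trace:
initial (ε-close {0}): {0,1,2}
'c' @ 1: {3,4,6,8}
'c' @ 2: {1,2,5,7,9,10}  ✓accept
'c' @ 3: {1,2,3,4,5,6,8,11}  ✓accept
'b' @ 4: {1,2,5,7}  ✓accept
'a' @ 5: {3,4,6,8}
'b' @ 6: {1,2,5,7}  ✓accept
'd' @ 7: {3,4,6,8}
'd' @ 8: {1,2,5,7}  ✓accept
'd' @ 9: {3,4,6,8}
'd' @ 10: {1,2,5,7}  ✓accept
end set {1,2,5,7} — state 1 in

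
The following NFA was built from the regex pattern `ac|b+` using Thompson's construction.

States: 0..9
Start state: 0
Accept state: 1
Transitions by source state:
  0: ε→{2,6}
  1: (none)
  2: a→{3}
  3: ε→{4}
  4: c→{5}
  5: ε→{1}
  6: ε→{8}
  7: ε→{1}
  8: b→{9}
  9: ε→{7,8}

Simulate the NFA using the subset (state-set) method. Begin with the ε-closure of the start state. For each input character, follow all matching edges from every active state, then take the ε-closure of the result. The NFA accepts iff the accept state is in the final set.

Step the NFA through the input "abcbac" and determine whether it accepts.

Answer: REJECT

Steps:
S₀ = ε-closure({0}) = {0,2,6,8}
'a' @ 1: {3,4}
'b' @ 2: {}  — no active states
rest 'cbac' ignored (set empty)
final: {}; accept 1 not in set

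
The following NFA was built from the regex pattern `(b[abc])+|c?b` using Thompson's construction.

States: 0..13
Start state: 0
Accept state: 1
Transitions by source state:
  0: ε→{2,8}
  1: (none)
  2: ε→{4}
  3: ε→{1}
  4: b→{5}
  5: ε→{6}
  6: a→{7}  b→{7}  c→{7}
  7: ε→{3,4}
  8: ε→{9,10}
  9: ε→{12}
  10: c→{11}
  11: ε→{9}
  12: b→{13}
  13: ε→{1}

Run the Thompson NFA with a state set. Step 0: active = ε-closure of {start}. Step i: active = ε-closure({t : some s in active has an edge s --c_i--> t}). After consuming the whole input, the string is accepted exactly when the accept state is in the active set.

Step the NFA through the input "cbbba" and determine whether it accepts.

S₀ = ε-closure({0}) = {0,2,4,8,9,10,12}
'c' @ 1: {9,11,12}
'b' @ 2: {1,13}  ✓accept
'b' @ 3: {}  — dead — no transitions
rest 'ba' ignored (set empty)
end set {} — state 1 not in

Answer: REJECT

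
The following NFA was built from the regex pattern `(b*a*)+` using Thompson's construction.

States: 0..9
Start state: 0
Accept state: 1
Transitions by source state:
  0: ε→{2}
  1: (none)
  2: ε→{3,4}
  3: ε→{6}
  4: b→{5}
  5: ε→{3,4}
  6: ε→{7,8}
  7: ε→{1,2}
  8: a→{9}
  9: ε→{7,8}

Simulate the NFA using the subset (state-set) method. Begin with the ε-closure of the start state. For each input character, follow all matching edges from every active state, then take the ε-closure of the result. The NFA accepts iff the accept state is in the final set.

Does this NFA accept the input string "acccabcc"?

Answer: REJECT

Trace:
S₀ = ε-closure({0}) = {0,1,2,3,4,6,7,8}
'a' @ 1: {1,2,3,4,6,7,8,9}  ✓accept
'c' @ 2: {}  — no active states
rest 'ccabcc' ignored (set empty)
after full input: {}  (accept=1 not in)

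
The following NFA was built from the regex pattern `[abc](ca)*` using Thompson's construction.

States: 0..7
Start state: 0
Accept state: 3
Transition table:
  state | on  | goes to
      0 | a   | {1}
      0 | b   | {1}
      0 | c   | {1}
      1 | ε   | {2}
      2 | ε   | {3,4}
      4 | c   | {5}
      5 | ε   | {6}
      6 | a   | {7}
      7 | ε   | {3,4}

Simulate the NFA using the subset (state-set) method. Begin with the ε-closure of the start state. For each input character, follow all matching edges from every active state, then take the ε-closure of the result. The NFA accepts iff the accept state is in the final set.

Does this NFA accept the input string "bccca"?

start: ε-closure({0}) = {0}
'b' @ 1: {1,2,3,4}  [accepting]
'c' @ 2: {5,6}
'c' @ 3: {}  — no active states
rest 'ca' ignored (set empty)
end set {} — state 3 not in

Answer: REJECT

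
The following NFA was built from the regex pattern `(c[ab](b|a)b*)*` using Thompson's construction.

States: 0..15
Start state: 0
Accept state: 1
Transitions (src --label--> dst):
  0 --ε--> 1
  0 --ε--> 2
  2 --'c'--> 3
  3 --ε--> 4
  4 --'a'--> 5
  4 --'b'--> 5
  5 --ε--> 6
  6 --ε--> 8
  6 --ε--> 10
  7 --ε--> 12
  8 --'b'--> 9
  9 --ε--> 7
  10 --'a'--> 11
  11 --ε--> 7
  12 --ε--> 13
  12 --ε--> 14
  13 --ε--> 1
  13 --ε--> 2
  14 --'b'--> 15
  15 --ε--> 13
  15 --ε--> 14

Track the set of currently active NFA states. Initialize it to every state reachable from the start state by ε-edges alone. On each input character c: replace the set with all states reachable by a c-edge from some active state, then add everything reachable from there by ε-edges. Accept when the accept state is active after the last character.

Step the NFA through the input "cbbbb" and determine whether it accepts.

Answer: ACCEPT

Derivation:
S₀ = ε-closure({0}) = {0,1,2}
'c' @ 1: {3,4}
'b' @ 2: {5,6,8,10}
'b' @ 3: {1,2,7,9,12,13,14}  [accepting]
'b' @ 4: {1,2,13,14,15}  [accepting]
'b' @ 5: {1,2,13,14,15}  [accepting]
after full input: {1,2,13,14,15}  (accept=1 in)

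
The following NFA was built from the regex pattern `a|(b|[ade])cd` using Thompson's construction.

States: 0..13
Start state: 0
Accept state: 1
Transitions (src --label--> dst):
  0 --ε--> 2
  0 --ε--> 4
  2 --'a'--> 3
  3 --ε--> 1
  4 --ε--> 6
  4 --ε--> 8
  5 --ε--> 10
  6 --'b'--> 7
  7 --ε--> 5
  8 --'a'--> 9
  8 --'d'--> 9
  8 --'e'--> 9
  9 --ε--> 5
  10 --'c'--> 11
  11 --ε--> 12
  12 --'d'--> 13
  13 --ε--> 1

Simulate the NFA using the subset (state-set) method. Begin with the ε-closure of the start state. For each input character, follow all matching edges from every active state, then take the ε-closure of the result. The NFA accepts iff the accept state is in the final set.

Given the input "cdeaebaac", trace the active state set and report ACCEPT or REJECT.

initial (ε-close {0}): {0,2,4,6,8}
'c' @ 1: {}  — dead — no transitions
rest 'deaebaac' ignored (set empty)
after full input: {}  (accept=1 not in)

Answer: REJECT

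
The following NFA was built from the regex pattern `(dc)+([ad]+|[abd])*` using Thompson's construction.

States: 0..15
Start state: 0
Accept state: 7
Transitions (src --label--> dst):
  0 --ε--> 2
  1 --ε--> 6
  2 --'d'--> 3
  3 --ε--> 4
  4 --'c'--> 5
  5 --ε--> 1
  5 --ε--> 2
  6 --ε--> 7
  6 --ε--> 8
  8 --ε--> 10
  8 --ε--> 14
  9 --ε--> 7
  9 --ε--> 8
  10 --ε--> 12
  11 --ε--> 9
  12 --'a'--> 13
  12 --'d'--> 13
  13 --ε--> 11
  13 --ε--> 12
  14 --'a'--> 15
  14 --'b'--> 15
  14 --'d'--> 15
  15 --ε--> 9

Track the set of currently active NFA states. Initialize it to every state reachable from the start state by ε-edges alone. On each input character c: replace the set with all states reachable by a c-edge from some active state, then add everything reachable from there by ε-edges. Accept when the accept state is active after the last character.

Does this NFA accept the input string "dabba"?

start: ε-closure({0}) = {0,2}
'd' @ 1: {3,4}
'a' @ 2: {}  — no active states
rest 'bba' ignored (set empty)
end set {} — state 7 not in

Answer: REJECT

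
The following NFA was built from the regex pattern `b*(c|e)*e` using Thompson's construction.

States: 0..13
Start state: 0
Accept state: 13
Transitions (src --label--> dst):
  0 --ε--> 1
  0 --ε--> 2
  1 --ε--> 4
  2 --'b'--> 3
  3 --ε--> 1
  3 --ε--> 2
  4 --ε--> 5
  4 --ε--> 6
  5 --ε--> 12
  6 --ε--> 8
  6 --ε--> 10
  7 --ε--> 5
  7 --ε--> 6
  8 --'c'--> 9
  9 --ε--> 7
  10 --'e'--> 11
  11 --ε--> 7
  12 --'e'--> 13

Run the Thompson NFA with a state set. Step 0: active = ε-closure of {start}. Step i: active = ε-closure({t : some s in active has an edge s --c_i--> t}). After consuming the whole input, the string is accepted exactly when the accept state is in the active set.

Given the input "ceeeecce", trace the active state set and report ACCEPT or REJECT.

Answer: ACCEPT

Steps:
S₀ = ε-closure({0}) = {0,1,2,4,5,6,8,10,12}
'c' @ 1: {5,6,7,8,9,10,12}
'e' @ 2: {5,6,7,8,10,11,12,13}  [accepting]
'e' @ 3: {5,6,7,8,10,11,12,13}  [accepting]
'e' @ 4: {5,6,7,8,10,11,12,13}  [accepting]
'e' @ 5: {5,6,7,8,10,11,12,13}  [accepting]
'c' @ 6: {5,6,7,8,9,10,12}
'c' @ 7: {5,6,7,8,9,10,12}
'e' @ 8: {5,6,7,8,10,11,12,13}  [accepting]
final: {5,6,7,8,10,11,12,13}; accept 13 in set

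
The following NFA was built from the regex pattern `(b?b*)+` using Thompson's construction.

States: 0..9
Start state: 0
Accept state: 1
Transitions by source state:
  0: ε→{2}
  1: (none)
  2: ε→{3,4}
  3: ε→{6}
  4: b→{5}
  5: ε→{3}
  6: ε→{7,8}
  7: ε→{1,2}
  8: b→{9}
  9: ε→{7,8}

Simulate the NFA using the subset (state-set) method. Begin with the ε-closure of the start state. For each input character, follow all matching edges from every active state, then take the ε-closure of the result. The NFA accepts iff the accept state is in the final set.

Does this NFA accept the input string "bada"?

Answer: REJECT

Derivation:
start: ε-closure({0}) = {0,1,2,3,4,6,7,8}
'b' @ 1: {1,2,3,4,5,6,7,8,9}  ✓accept
'a' @ 2: {}  — dead — no transitions
rest 'da' ignored (set empty)
final: {}; accept 1 not in set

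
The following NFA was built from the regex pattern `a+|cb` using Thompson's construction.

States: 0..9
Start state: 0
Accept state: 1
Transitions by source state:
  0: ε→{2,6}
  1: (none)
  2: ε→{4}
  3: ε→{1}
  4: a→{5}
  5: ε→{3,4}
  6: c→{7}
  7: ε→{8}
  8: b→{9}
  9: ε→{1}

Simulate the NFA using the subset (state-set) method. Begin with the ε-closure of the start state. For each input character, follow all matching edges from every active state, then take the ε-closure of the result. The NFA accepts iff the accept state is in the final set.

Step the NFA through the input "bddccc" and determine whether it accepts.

Answer: REJECT

Derivation:
S₀ = ε-closure({0}) = {0,2,4,6}
'b' @ 1: {}  — dead — no transitions
rest 'ddccc' ignored (set empty)
final: {}; accept 1 not in set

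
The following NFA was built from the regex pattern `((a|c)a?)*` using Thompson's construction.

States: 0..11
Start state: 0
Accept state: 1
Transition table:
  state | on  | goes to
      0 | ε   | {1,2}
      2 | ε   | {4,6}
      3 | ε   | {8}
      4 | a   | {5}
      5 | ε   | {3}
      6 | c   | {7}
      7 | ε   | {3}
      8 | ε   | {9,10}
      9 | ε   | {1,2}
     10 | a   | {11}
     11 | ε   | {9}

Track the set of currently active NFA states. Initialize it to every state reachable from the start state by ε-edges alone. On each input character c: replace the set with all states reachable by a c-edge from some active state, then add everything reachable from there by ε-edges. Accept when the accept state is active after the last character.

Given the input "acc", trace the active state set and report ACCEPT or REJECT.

Answer: ACCEPT

Derivation:
initial (ε-close {0}): {0,1,2,4,6}
'a' @ 1: {1,2,3,4,5,6,8,9,10}  (accept∈set)
'c' @ 2: {1,2,3,4,6,7,8,9,10}  (accept∈set)
'c' @ 3: {1,2,3,4,6,7,8,9,10}  (accept∈set)
after full input: {1,2,3,4,6,7,8,9,10}  (accept=1 in)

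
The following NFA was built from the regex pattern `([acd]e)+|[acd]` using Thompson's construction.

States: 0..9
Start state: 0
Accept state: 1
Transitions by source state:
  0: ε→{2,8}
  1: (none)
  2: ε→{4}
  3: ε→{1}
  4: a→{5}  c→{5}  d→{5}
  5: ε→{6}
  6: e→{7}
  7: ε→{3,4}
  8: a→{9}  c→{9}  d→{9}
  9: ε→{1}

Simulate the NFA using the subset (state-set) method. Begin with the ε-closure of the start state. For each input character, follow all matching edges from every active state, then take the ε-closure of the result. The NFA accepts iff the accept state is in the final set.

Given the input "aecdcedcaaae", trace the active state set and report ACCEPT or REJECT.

Answer: REJECT

Steps:
S₀ = ε-closure({0}) = {0,2,4,8}
'a' @ 1: {1,5,6,9}  [accepting]
'e' @ 2: {1,3,4,7}  [accepting]
'c' @ 3: {5,6}
'd' @ 4: {}  — no active states
rest 'cedcaaae' ignored (set empty)
after full input: {}  (accept=1 not in)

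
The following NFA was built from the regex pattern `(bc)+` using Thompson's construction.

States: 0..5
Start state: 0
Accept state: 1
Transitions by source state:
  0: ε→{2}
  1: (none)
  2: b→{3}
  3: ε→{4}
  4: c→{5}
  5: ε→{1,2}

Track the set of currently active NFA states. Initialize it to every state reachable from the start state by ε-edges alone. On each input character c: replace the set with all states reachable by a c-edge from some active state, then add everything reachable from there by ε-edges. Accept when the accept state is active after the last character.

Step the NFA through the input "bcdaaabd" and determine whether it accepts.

Answer: REJECT

Steps:
start: ε-closure({0}) = {0,2}
'b' @ 1: {3,4}
'c' @ 2: {1,2,5}  (accept∈set)
'd' @ 3: {}  — dead — no transitions
rest 'aaabd' ignored (set empty)
after full input: {}  (accept=1 not in)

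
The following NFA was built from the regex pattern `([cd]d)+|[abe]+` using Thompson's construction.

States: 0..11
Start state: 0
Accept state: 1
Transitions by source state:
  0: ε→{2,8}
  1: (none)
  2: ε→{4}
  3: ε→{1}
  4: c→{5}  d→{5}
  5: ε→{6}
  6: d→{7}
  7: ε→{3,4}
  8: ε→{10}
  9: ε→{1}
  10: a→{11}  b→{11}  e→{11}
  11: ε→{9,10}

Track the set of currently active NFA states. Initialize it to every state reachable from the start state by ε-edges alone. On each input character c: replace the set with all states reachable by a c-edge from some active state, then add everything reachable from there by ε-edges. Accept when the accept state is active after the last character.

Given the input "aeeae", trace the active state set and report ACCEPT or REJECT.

Answer: ACCEPT

Trace:
initial (ε-close {0}): {0,2,4,8,10}
'a' @ 1: {1,9,10,11}  (accept∈set)
'e' @ 2: {1,9,10,11}  (accept∈set)
'e' @ 3: {1,9,10,11}  (accept∈set)
'a' @ 4: {1,9,10,11}  (accept∈set)
'e' @ 5: {1,9,10,11}  (accept∈set)
end set {1,9,10,11} — state 1 in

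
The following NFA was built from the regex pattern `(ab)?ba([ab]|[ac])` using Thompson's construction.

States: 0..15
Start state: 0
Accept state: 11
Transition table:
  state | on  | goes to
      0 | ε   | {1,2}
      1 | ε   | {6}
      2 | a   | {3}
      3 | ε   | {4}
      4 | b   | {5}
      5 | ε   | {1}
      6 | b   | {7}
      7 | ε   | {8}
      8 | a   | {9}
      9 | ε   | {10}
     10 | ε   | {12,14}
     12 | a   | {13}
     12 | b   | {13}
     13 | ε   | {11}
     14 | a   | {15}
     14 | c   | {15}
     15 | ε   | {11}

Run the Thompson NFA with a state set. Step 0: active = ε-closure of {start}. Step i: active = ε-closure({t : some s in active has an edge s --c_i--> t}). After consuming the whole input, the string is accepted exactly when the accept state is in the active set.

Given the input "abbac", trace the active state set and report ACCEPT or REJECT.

start: ε-closure({0}) = {0,1,2,6}
'a' @ 1: {3,4}
'b' @ 2: {1,5,6}
'b' @ 3: {7,8}
'a' @ 4: {9,10,12,14}
'c' @ 5: {11,15}  ✓accept
after full input: {11,15}  (accept=11 in)

Answer: ACCEPT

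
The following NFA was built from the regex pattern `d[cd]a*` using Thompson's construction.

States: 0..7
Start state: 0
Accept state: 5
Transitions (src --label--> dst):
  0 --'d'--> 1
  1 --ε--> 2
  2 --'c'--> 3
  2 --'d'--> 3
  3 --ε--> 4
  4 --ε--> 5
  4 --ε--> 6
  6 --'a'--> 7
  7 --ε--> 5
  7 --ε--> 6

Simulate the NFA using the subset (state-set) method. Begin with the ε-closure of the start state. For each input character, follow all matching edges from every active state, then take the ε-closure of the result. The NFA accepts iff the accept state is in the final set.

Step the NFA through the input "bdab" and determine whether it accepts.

S₀ = ε-closure({0}) = {0}
'b' @ 1: {}  — no active states
rest 'dab' ignored (set empty)
end set {} — state 5 not in

Answer: REJECT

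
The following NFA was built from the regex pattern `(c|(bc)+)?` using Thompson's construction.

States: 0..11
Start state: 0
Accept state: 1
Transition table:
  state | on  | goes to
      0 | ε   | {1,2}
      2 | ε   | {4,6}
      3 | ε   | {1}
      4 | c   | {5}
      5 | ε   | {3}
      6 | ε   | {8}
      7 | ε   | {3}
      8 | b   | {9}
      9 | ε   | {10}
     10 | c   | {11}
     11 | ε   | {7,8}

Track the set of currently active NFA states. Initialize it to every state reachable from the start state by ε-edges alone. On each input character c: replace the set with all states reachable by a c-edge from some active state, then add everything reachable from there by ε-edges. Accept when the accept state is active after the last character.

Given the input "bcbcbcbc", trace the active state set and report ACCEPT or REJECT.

Answer: ACCEPT

Derivation:
S₀ = ε-closure({0}) = {0,1,2,4,6,8}
'b' @ 1: {9,10}
'c' @ 2: {1,3,7,8,11}  ✓accept
'b' @ 3: {9,10}
'c' @ 4: {1,3,7,8,11}  ✓accept
'b' @ 5: {9,10}
'c' @ 6: {1,3,7,8,11}  ✓accept
'b' @ 7: {9,10}
'c' @ 8: {1,3,7,8,11}  ✓accept
after full input: {1,3,7,8,11}  (accept=1 in)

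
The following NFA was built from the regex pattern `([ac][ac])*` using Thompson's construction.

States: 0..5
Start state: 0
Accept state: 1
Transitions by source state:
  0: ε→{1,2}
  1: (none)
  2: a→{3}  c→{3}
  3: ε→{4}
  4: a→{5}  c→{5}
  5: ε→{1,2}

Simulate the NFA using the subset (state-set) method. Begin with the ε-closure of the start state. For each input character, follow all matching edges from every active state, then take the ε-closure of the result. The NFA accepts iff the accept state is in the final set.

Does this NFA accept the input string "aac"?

Answer: REJECT

Steps:
S₀ = ε-closure({0}) = {0,1,2}
'a' @ 1: {3,4}
'a' @ 2: {1,2,5}  ✓accept
'c' @ 3: {3,4}
end set {3,4} — state 1 not in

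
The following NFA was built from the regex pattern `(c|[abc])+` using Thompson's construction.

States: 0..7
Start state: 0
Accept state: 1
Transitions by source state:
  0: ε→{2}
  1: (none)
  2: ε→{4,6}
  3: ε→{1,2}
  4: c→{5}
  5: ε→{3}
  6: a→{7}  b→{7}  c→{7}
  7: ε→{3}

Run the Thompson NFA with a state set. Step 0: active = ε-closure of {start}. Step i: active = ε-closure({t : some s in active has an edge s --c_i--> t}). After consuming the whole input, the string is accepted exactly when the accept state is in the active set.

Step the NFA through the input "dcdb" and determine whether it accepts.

Answer: REJECT

Derivation:
start: ε-closure({0}) = {0,2,4,6}
'd' @ 1: {}  — state set empty
rest 'cdb' ignored (set empty)
final: {}; accept 1 not in set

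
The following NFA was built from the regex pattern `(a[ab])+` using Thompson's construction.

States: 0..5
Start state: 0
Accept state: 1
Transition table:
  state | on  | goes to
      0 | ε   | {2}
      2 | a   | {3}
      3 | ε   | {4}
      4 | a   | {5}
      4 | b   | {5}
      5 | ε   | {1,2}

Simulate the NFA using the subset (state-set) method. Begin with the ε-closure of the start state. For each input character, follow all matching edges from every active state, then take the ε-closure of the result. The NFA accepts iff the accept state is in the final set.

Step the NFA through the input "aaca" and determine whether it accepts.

S₀ = ε-closure({0}) = {0,2}
'a' @ 1: {3,4}
'a' @ 2: {1,2,5}  (accept∈set)
'c' @ 3: {}  — dead — no transitions
rest 'a' ignored (set empty)
after full input: {}  (accept=1 not in)

Answer: REJECT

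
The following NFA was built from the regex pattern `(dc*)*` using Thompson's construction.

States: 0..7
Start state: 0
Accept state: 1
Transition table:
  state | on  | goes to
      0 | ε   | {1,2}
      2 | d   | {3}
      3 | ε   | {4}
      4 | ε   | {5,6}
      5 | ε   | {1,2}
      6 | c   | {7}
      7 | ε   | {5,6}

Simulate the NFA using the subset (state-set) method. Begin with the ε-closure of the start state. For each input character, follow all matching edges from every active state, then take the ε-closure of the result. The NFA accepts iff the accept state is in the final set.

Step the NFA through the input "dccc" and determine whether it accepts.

S₀ = ε-closure({0}) = {0,1,2}
'd' @ 1: {1,2,3,4,5,6}  [accepting]
'c' @ 2: {1,2,5,6,7}  [accepting]
'c' @ 3: {1,2,5,6,7}  [accepting]
'c' @ 4: {1,2,5,6,7}  [accepting]
end set {1,2,5,6,7} — state 1 in

Answer: ACCEPT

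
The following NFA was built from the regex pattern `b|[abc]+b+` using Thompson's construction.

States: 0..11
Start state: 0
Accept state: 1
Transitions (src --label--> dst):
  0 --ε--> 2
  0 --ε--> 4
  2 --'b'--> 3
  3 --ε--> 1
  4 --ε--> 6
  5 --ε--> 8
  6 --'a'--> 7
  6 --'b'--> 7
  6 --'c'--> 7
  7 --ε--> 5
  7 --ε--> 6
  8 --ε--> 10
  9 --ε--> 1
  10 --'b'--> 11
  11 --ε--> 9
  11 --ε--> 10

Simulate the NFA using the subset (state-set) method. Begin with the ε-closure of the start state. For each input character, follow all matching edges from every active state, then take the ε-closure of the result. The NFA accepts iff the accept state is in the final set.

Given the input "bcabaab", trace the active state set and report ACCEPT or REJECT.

initial (ε-close {0}): {0,2,4,6}
'b' @ 1: {1,3,5,6,7,8,10}  ✓accept
'c' @ 2: {5,6,7,8,10}
'a' @ 3: {5,6,7,8,10}
'b' @ 4: {1,5,6,7,8,9,10,11}  ✓accept
'a' @ 5: {5,6,7,8,10}
'a' @ 6: {5,6,7,8,10}
'b' @ 7: {1,5,6,7,8,9,10,11}  ✓accept
final: {1,5,6,7,8,9,10,11}; accept 1 in set

Answer: ACCEPT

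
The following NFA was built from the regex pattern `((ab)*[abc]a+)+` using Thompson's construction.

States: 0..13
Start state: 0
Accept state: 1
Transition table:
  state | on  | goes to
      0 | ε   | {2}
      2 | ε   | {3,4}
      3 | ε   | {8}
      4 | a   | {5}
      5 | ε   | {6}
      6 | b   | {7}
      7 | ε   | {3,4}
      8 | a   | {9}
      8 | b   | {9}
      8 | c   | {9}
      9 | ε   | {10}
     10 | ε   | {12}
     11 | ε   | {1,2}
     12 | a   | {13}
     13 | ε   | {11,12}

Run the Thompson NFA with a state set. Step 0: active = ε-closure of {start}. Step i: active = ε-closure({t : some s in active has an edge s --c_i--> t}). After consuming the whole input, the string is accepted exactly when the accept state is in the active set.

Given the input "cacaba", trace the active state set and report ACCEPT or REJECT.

S₀ = ε-closure({0}) = {0,2,3,4,8}
'c' @ 1: {9,10,12}
'a' @ 2: {1,2,3,4,8,11,12,13}  [accepting]
'c' @ 3: {9,10,12}
'a' @ 4: {1,2,3,4,8,11,12,13}  [accepting]
'b' @ 5: {9,10,12}
'a' @ 6: {1,2,3,4,8,11,12,13}  [accepting]
after full input: {1,2,3,4,8,11,12,13}  (accept=1 in)

Answer: ACCEPT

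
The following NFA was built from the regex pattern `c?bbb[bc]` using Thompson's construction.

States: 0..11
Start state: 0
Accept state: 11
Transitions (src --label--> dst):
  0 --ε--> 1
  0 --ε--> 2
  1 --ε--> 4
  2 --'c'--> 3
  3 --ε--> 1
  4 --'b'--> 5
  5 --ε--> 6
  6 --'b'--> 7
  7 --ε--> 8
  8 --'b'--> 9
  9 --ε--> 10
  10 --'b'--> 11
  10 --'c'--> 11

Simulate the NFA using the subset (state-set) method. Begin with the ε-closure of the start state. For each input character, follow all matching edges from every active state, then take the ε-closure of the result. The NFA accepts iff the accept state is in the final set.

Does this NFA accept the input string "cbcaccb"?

Answer: REJECT

Trace:
initial (ε-close {0}): {0,1,2,4}
'c' @ 1: {1,3,4}
'b' @ 2: {5,6}
'c' @ 3: {}  — state set empty
rest 'accb' ignored (set empty)
final: {}; accept 11 not in set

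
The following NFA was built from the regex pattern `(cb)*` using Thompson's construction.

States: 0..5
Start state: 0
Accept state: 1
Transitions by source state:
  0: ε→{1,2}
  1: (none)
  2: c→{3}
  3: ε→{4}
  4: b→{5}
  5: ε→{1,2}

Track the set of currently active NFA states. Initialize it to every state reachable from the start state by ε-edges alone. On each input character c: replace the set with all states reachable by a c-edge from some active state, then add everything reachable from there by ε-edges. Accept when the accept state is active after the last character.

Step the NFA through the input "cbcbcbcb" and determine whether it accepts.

Answer: ACCEPT

Derivation:
initial (ε-close {0}): {0,1,2}
'c' @ 1: {3,4}
'b' @ 2: {1,2,5}  (accept∈set)
'c' @ 3: {3,4}
'b' @ 4: {1,2,5}  (accept∈set)
'c' @ 5: {3,4}
'b' @ 6: {1,2,5}  (accept∈set)
'c' @ 7: {3,4}
'b' @ 8: {1,2,5}  (accept∈set)
final: {1,2,5}; accept 1 in set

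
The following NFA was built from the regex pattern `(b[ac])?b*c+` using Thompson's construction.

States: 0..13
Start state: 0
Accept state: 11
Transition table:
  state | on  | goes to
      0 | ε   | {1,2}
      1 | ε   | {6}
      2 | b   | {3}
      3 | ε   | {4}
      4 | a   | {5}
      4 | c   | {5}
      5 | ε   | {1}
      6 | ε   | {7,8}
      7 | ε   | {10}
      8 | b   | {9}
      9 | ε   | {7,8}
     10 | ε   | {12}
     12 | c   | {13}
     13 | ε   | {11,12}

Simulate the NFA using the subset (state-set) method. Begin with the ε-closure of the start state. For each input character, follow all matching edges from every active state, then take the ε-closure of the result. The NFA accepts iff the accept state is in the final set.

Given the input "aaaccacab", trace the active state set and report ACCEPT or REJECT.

initial (ε-close {0}): {0,1,2,6,7,8,10,12}
'a' @ 1: {}  — no active states
rest 'aaccacab' ignored (set empty)
final: {}; accept 11 not in set

Answer: REJECT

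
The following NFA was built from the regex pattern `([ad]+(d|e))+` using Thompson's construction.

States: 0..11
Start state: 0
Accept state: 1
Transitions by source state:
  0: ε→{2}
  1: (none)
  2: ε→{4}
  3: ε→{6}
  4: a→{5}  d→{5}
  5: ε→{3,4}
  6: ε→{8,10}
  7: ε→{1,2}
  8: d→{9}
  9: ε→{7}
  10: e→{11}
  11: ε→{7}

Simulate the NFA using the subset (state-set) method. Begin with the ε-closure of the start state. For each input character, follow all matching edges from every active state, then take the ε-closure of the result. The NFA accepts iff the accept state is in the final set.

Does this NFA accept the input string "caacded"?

S₀ = ε-closure({0}) = {0,2,4}
'c' @ 1: {}  — no active states
rest 'aacded' ignored (set empty)
final: {}; accept 1 not in set

Answer: REJECT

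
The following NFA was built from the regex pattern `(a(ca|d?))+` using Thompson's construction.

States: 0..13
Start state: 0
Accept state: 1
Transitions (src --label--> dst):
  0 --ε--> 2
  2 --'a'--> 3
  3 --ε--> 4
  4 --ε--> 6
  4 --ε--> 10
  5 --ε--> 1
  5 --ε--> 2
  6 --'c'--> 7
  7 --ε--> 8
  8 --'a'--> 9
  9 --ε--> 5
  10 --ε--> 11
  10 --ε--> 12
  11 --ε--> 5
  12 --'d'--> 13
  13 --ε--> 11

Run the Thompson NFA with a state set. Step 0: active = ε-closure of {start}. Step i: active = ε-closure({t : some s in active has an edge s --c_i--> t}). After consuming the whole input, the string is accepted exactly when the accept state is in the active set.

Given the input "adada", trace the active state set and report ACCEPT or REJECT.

initial (ε-close {0}): {0,2}
'a' @ 1: {1,2,3,4,5,6,10,11,12}  [accepting]
'd' @ 2: {1,2,5,11,13}  [accepting]
'a' @ 3: {1,2,3,4,5,6,10,11,12}  [accepting]
'd' @ 4: {1,2,5,11,13}  [accepting]
'a' @ 5: {1,2,3,4,5,6,10,11,12}  [accepting]
after full input: {1,2,3,4,5,6,10,11,12}  (accept=1 in)

Answer: ACCEPT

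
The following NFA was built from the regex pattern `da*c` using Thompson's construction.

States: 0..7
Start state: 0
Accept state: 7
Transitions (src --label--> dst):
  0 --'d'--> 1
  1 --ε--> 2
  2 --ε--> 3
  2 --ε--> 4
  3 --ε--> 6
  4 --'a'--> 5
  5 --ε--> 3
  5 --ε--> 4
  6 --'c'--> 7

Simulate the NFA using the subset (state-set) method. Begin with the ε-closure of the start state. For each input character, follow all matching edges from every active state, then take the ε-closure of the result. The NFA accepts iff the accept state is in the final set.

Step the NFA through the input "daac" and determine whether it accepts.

Answer: ACCEPT

Trace:
initial (ε-close {0}): {0}
'd' @ 1: {1,2,3,4,6}
'a' @ 2: {3,4,5,6}
'a' @ 3: {3,4,5,6}
'c' @ 4: {7}  [accepting]
final: {7}; accept 7 in set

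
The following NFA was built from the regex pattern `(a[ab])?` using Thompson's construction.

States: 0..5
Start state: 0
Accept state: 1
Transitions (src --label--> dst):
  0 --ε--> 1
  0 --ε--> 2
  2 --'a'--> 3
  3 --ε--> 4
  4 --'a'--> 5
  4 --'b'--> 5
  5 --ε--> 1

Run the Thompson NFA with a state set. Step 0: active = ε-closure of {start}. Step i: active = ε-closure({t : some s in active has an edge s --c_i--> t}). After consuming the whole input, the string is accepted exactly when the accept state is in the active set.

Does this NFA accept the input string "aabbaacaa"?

S₀ = ε-closure({0}) = {0,1,2}
'a' @ 1: {3,4}
'a' @ 2: {1,5}  (accept∈set)
'b' @ 3: {}  — no active states
rest 'baacaa' ignored (set empty)
after full input: {}  (accept=1 not in)

Answer: REJECT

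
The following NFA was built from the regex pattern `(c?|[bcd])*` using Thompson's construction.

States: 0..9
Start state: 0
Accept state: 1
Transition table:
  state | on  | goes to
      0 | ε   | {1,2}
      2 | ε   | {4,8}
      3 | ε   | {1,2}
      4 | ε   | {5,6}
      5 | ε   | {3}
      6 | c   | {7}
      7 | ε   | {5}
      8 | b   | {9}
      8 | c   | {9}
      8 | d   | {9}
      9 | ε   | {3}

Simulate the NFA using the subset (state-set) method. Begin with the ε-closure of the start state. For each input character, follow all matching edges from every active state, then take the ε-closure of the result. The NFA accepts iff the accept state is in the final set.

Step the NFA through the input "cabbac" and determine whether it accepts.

S₀ = ε-closure({0}) = {0,1,2,3,4,5,6,8}
'c' @ 1: {1,2,3,4,5,6,7,8,9}  (accept∈set)
'a' @ 2: {}  — no active states
rest 'bbac' ignored (set empty)
end set {} — state 1 not in

Answer: REJECT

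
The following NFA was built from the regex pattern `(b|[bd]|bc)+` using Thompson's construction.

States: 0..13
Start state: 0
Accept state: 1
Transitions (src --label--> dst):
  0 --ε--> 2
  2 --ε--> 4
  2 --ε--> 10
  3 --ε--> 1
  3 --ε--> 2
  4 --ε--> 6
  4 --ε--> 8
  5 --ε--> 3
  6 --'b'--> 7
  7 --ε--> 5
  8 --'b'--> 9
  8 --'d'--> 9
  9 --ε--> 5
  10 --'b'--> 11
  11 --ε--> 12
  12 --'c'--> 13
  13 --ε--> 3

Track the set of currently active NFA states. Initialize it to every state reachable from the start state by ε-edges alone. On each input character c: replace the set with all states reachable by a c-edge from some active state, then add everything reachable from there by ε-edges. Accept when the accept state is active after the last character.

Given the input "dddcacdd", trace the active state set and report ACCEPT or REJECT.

initial (ε-close {0}): {0,2,4,6,8,10}
'd' @ 1: {1,2,3,4,5,6,8,9,10}  (accept∈set)
'd' @ 2: {1,2,3,4,5,6,8,9,10}  (accept∈set)
'd' @ 3: {1,2,3,4,5,6,8,9,10}  (accept∈set)
'c' @ 4: {}  — dead — no transitions
rest 'acdd' ignored (set empty)
after full input: {}  (accept=1 not in)

Answer: REJECT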